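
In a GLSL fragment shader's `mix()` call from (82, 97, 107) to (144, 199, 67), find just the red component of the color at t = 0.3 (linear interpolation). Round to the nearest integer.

R = 82 + 0.3 × (144 − 82) = 100.6 → 101

101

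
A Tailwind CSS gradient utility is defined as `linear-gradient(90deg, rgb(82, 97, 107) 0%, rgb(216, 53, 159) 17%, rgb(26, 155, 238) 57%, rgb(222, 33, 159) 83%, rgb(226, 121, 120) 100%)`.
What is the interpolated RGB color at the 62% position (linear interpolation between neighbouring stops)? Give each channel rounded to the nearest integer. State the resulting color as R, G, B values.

(64, 132, 223)

62% lies between the 57% and 83% stops, so the local fraction is t = (62 − 57)/(83 − 57) = 5/26 ≈ 0.1923.
R = 26 + 0.1923 × (222 − 26) = 63.691 → 64
G = 155 + 0.1923 × (33 − 155) = 131.539 → 132
B = 238 + 0.1923 × (159 − 238) = 222.808 → 223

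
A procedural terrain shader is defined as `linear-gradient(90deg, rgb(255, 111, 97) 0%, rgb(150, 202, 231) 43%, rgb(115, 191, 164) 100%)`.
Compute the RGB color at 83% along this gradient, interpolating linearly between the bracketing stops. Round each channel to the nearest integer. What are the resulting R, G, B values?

(125, 194, 184)

83% lies between the 43% and 100% stops, so the local fraction is t = (83 − 43)/(100 − 43) = 40/57 ≈ 0.7018.
R = 150 + 0.7018 × (115 − 150) = 125.437 → 125
G = 202 + 0.7018 × (191 − 202) = 194.28 → 194
B = 231 + 0.7018 × (164 − 231) = 183.979 → 184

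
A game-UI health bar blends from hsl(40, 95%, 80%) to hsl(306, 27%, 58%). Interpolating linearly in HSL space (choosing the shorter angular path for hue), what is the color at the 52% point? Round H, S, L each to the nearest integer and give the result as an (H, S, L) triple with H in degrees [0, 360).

Hue: 306 − 40 = 266°, but |266| > 180 so the shorter arc goes the other way: Δh = 266 − 360 = -94°.
H = 40 + 0.52 × (-94) = -8.88 → -9 → -9 mod 360 = 351°
S = 95 + 0.52 × (27 − 95) = 59.64 → 60%
L = 80 + 0.52 × (58 − 80) = 68.56 → 69%

(351, 60, 69)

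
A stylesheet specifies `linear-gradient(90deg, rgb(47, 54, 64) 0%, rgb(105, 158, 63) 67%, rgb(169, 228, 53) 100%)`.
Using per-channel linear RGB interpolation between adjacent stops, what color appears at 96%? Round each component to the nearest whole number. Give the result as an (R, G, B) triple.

96% lies between the 67% and 100% stops, so the local fraction is t = (96 − 67)/(100 − 67) = 29/33 ≈ 0.8788.
R = 105 + 0.8788 × (169 − 105) = 161.243 → 161
G = 158 + 0.8788 × (228 − 158) = 219.516 → 220
B = 63 + 0.8788 × (53 − 63) = 54.212 → 54

(161, 220, 54)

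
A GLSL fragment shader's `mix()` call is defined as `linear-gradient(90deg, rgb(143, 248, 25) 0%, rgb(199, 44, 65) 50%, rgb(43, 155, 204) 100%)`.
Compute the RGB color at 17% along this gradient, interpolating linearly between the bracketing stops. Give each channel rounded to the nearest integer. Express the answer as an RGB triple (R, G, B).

(162, 179, 39)

17% lies between the 0% and 50% stops, so the local fraction is t = (17 − 0)/(50 − 0) = 17/50 ≈ 0.34.
R = 143 + 0.34 × (199 − 143) = 162.04 → 162
G = 248 + 0.34 × (44 − 248) = 178.64 → 179
B = 25 + 0.34 × (65 − 25) = 38.6 → 39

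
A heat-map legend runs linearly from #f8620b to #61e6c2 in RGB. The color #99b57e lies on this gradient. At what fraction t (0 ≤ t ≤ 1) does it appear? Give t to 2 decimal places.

0.63

Invert the lerp on the B channel (largest span, 183): t = (126 − 11) / (194 − 11) = 115/183 = 0.62842.
Check on R: (153 − 248)/(97 − 248) = 0.6291 ✓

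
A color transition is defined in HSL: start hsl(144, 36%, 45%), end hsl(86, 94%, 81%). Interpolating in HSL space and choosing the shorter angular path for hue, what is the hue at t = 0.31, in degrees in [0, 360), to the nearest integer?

Hue arc: Δh = 86 − 144 = -58° (|Δh| ≤ 180, already the shorter path).
H = 144 + 0.31 × (-58) = 126.02 → 126°

126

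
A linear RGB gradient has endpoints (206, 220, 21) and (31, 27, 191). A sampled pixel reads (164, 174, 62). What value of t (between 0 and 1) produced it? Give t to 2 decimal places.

Invert the lerp on the G channel (largest span, 193): t = (174 − 220) / (27 − 220) = -46/-193 = 0.23834.
Check on R: (164 − 206)/(31 − 206) = 0.24 ✓

0.24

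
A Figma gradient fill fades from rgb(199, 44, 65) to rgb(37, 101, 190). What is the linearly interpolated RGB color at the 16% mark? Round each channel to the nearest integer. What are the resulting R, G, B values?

(173, 53, 85)

16% corresponds to t = 0.16.
R = 199 + 0.16 × (37 − 199) = 199 + 0.16 × -162 = 173.08 → 173
G = 44 + 0.16 × (101 − 44) = 44 + 0.16 × 57 = 53.12 → 53
B = 65 + 0.16 × (190 − 65) = 65 + 0.16 × 125 = 85 → 85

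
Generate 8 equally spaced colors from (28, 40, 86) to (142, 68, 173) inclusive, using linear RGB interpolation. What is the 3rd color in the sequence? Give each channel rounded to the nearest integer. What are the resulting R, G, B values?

(61, 48, 111)

With 8 swatches and endpoints inclusive, swatch 3 sits at t = (3 − 1)/(8 − 1) = 2/7 ≈ 0.2857.
R = 28 + 0.2857 × (142 − 28) = 60.57 → 61
G = 40 + 0.2857 × (68 − 40) = 48 → 48
B = 86 + 0.2857 × (173 − 86) = 110.856 → 111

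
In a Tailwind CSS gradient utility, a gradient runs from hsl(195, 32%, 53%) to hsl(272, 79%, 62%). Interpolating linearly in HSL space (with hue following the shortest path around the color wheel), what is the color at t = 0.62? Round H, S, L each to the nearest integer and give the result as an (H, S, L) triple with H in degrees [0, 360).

(243, 61, 59)

Hue arc: Δh = 272 − 195 = 77° (|Δh| ≤ 180, already the shorter path).
H = 195 + 0.62 × (77) = 242.74 → 243°
S = 32 + 0.62 × (79 − 32) = 61.14 → 61%
L = 53 + 0.62 × (62 − 53) = 58.58 → 59%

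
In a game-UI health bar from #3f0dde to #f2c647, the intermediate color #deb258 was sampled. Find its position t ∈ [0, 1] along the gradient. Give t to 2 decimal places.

0.89

Invert the lerp on the G channel (largest span, 185): t = (178 − 13) / (198 − 13) = 165/185 = 0.89189.
Check on R: (222 − 63)/(242 − 63) = 0.8883 ✓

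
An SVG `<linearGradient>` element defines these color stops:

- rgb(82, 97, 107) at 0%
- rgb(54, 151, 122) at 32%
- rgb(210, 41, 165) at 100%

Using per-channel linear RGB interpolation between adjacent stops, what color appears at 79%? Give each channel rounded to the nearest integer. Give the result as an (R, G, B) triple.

(162, 75, 152)

79% lies between the 32% and 100% stops, so the local fraction is t = (79 − 32)/(100 − 32) = 47/68 ≈ 0.6912.
R = 54 + 0.6912 × (210 − 54) = 161.827 → 162
G = 151 + 0.6912 × (41 − 151) = 74.968 → 75
B = 122 + 0.6912 × (165 − 122) = 151.722 → 152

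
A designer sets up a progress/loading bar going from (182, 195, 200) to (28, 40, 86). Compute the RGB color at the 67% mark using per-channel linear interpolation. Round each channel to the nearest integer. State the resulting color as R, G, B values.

67% corresponds to t = 0.67.
R = 182 + 0.67 × (28 − 182) = 182 + 0.67 × -154 = 78.82 → 79
G = 195 + 0.67 × (40 − 195) = 195 + 0.67 × -155 = 91.15 → 91
B = 200 + 0.67 × (86 − 200) = 200 + 0.67 × -114 = 123.62 → 124

(79, 91, 124)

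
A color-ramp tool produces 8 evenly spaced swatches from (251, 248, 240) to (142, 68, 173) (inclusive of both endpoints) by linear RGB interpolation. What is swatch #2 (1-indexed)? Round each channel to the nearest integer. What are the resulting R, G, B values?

With 8 swatches and endpoints inclusive, swatch 2 sits at t = (2 − 1)/(8 − 1) = 1/7 ≈ 0.1429.
R = 251 + 0.1429 × (142 − 251) = 235.424 → 235
G = 248 + 0.1429 × (68 − 248) = 222.278 → 222
B = 240 + 0.1429 × (173 − 240) = 230.426 → 230

(235, 222, 230)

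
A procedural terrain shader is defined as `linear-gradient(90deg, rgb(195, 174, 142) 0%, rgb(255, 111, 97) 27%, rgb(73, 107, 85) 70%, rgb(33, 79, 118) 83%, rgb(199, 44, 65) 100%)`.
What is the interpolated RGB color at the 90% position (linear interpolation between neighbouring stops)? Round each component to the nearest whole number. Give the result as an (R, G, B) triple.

(101, 65, 96)

90% lies between the 83% and 100% stops, so the local fraction is t = (90 − 83)/(100 − 83) = 7/17 ≈ 0.4118.
R = 33 + 0.4118 × (199 − 33) = 101.359 → 101
G = 79 + 0.4118 × (44 − 79) = 64.587 → 65
B = 118 + 0.4118 × (65 − 118) = 96.175 → 96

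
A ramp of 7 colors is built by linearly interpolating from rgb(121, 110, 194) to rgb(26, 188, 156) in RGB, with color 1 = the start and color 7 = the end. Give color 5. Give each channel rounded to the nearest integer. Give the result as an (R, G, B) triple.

(58, 162, 169)

With 7 swatches and endpoints inclusive, swatch 5 sits at t = (5 − 1)/(7 − 1) = 4/6 ≈ 0.6667.
R = 121 + 0.6667 × (26 − 121) = 57.664 → 58
G = 110 + 0.6667 × (188 − 110) = 162.003 → 162
B = 194 + 0.6667 × (156 − 194) = 168.665 → 169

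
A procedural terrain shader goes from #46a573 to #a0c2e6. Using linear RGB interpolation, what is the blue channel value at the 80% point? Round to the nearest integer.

B₁ = 115 (from #46a573), B₂ = 230 (from #a0c2e6).
B = 115 + 0.8 × (230 − 115) = 207 → 207

207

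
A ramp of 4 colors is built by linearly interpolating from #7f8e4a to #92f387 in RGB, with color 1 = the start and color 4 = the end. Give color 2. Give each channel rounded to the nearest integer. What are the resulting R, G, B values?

(133, 176, 94)

With 4 swatches and endpoints inclusive, swatch 2 sits at t = (2 − 1)/(4 − 1) = 1/3 ≈ 0.3333.
#7f8e4a → (127, 142, 74); #92f387 → (146, 243, 135).
R = 127 + 0.3333 × (146 − 127) = 133.333 → 133
G = 142 + 0.3333 × (243 − 142) = 175.663 → 176
B = 74 + 0.3333 × (135 − 74) = 94.331 → 94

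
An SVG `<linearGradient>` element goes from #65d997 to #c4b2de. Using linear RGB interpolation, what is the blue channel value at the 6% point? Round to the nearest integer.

155

B₁ = 151 (from #65d997), B₂ = 222 (from #c4b2de).
B = 151 + 0.06 × (222 − 151) = 155.26 → 155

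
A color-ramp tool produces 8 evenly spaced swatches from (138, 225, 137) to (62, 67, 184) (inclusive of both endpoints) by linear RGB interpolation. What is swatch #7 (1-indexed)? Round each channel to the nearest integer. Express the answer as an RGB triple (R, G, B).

With 8 swatches and endpoints inclusive, swatch 7 sits at t = (7 − 1)/(8 − 1) = 6/7 ≈ 0.8571.
R = 138 + 0.8571 × (62 − 138) = 72.86 → 73
G = 225 + 0.8571 × (67 − 225) = 89.578 → 90
B = 137 + 0.8571 × (184 − 137) = 177.284 → 177

(73, 90, 177)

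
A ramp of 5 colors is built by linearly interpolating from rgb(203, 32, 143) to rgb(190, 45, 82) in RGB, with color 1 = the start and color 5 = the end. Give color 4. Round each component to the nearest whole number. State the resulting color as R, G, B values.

(193, 42, 97)

With 5 swatches and endpoints inclusive, swatch 4 sits at t = (4 − 1)/(5 − 1) = 3/4 ≈ 0.75.
R = 203 + 0.75 × (190 − 203) = 193.25 → 193
G = 32 + 0.75 × (45 − 32) = 41.75 → 42
B = 143 + 0.75 × (82 − 143) = 97.25 → 97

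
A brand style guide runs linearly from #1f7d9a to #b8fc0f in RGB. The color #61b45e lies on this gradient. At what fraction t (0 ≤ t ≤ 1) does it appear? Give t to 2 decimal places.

0.43

Invert the lerp on the R channel (largest span, 153): t = (97 − 31) / (184 − 31) = 66/153 = 0.43137.
Check on G: (180 − 125)/(252 − 125) = 0.4331 ✓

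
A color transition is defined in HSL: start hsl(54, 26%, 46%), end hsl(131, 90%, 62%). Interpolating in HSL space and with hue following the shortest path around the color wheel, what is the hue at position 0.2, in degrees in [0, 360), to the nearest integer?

69

Hue arc: Δh = 131 − 54 = 77° (|Δh| ≤ 180, already the shorter path).
H = 54 + 0.2 × (77) = 69.4 → 69°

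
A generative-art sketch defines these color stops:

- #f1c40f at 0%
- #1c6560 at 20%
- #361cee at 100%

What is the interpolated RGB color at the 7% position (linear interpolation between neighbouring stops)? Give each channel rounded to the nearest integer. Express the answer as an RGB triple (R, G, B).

(166, 163, 43)

7% lies between the 0% and 20% stops, so the local fraction is t = (7 − 0)/(20 − 0) = 7/20 ≈ 0.35.
#f1c40f → (241, 196, 15); #1c6560 → (28, 101, 96).
R = 241 + 0.35 × (28 − 241) = 166.45 → 166
G = 196 + 0.35 × (101 − 196) = 162.75 → 163
B = 15 + 0.35 × (96 − 15) = 43.35 → 43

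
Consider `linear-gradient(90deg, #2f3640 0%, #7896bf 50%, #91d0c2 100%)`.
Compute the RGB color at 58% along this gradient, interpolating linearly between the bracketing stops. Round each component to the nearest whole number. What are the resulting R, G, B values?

(124, 159, 191)

58% lies between the 50% and 100% stops, so the local fraction is t = (58 − 50)/(100 − 50) = 8/50 ≈ 0.16.
#7896bf → (120, 150, 191); #91d0c2 → (145, 208, 194).
R = 120 + 0.16 × (145 − 120) = 124 → 124
G = 150 + 0.16 × (208 − 150) = 159.28 → 159
B = 191 + 0.16 × (194 − 191) = 191.48 → 191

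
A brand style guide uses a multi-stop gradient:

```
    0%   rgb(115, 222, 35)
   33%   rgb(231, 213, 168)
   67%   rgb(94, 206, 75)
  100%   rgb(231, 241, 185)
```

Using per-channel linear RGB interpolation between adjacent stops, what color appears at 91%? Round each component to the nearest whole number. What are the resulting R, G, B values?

91% lies between the 67% and 100% stops, so the local fraction is t = (91 − 67)/(100 − 67) = 24/33 ≈ 0.7273.
R = 94 + 0.7273 × (231 − 94) = 193.64 → 194
G = 206 + 0.7273 × (241 − 206) = 231.456 → 231
B = 75 + 0.7273 × (185 − 75) = 155.003 → 155

(194, 231, 155)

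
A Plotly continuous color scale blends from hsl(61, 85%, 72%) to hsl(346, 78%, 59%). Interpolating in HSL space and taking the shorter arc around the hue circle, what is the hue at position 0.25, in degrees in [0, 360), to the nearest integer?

Hue: 346 − 61 = 285°, but |285| > 180 so the shorter arc goes the other way: Δh = 285 − 360 = -75°.
H = 61 + 0.25 × (-75) = 42.25 → 42°

42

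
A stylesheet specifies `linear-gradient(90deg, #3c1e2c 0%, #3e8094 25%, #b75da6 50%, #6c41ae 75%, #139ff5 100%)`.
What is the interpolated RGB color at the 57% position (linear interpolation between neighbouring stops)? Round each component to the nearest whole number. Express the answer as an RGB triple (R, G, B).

57% lies between the 50% and 75% stops, so the local fraction is t = (57 − 50)/(75 − 50) = 7/25 ≈ 0.28.
#b75da6 → (183, 93, 166); #6c41ae → (108, 65, 174).
R = 183 + 0.28 × (108 − 183) = 162 → 162
G = 93 + 0.28 × (65 − 93) = 85.16 → 85
B = 166 + 0.28 × (174 − 166) = 168.24 → 168

(162, 85, 168)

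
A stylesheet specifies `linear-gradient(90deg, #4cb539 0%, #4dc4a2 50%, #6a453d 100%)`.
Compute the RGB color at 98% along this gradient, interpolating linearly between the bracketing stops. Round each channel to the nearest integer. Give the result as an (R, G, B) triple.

(105, 74, 65)

98% lies between the 50% and 100% stops, so the local fraction is t = (98 − 50)/(100 − 50) = 48/50 ≈ 0.96.
#4dc4a2 → (77, 196, 162); #6a453d → (106, 69, 61).
R = 77 + 0.96 × (106 − 77) = 104.84 → 105
G = 196 + 0.96 × (69 − 196) = 74.08 → 74
B = 162 + 0.96 × (61 − 162) = 65.04 → 65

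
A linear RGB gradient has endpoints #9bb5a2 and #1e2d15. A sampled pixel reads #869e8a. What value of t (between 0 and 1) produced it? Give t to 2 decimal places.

0.17

Invert the lerp on the B channel (largest span, 141): t = (138 − 162) / (21 − 162) = -24/-141 = 0.17021.
Check on R: (134 − 155)/(30 − 155) = 0.168 ✓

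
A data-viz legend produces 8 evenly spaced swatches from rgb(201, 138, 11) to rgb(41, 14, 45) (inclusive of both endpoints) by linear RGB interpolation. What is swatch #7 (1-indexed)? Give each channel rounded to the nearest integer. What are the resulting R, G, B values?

With 8 swatches and endpoints inclusive, swatch 7 sits at t = (7 − 1)/(8 − 1) = 6/7 ≈ 0.8571.
R = 201 + 0.8571 × (41 − 201) = 63.864 → 64
G = 138 + 0.8571 × (14 − 138) = 31.72 → 32
B = 11 + 0.8571 × (45 − 11) = 40.141 → 40

(64, 32, 40)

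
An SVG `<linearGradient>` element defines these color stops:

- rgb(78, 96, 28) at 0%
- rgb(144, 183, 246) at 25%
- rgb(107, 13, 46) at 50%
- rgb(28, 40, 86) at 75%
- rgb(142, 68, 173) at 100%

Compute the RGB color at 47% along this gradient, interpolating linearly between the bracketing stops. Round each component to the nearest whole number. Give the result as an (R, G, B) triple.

47% lies between the 25% and 50% stops, so the local fraction is t = (47 − 25)/(50 − 25) = 22/25 ≈ 0.88.
R = 144 + 0.88 × (107 − 144) = 111.44 → 111
G = 183 + 0.88 × (13 − 183) = 33.4 → 33
B = 246 + 0.88 × (46 − 246) = 70 → 70

(111, 33, 70)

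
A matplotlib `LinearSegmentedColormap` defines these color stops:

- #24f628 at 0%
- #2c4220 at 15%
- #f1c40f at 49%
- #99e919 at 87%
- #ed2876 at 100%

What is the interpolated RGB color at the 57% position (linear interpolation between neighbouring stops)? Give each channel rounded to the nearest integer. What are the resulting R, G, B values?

(222, 204, 17)

57% lies between the 49% and 87% stops, so the local fraction is t = (57 − 49)/(87 − 49) = 8/38 ≈ 0.2105.
#f1c40f → (241, 196, 15); #99e919 → (153, 233, 25).
R = 241 + 0.2105 × (153 − 241) = 222.476 → 222
G = 196 + 0.2105 × (233 − 196) = 203.788 → 204
B = 15 + 0.2105 × (25 − 15) = 17.105 → 17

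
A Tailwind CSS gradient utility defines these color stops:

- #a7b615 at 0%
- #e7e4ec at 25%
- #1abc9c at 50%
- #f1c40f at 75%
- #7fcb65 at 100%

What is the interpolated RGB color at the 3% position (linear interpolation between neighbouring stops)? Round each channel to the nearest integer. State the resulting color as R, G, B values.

3% lies between the 0% and 25% stops, so the local fraction is t = (3 − 0)/(25 − 0) = 3/25 ≈ 0.12.
#a7b615 → (167, 182, 21); #e7e4ec → (231, 228, 236).
R = 167 + 0.12 × (231 − 167) = 174.68 → 175
G = 182 + 0.12 × (228 − 182) = 187.52 → 188
B = 21 + 0.12 × (236 − 21) = 46.8 → 47

(175, 188, 47)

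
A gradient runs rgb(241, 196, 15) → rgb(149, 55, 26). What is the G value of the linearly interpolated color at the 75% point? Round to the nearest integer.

90

G = 196 + 0.75 × (55 − 196) = 90.25 → 90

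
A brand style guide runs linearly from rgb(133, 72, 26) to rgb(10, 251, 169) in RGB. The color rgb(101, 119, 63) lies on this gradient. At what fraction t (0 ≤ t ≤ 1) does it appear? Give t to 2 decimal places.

0.26

Invert the lerp on the G channel (largest span, 179): t = (119 − 72) / (251 − 72) = 47/179 = 0.26257.
Check on R: (101 − 133)/(10 − 133) = 0.2602 ✓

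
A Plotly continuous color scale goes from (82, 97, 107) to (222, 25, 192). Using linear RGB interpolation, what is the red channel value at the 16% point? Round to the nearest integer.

104

R = 82 + 0.16 × (222 − 82) = 104.4 → 104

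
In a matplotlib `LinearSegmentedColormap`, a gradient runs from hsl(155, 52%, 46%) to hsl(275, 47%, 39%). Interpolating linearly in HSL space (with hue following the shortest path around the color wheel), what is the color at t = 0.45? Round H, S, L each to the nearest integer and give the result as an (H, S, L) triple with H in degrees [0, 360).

Hue arc: Δh = 275 − 155 = 120° (|Δh| ≤ 180, already the shorter path).
H = 155 + 0.45 × (120) = 209 → 209°
S = 52 + 0.45 × (47 − 52) = 49.75 → 50%
L = 46 + 0.45 × (39 − 46) = 42.85 → 43%

(209, 50, 43)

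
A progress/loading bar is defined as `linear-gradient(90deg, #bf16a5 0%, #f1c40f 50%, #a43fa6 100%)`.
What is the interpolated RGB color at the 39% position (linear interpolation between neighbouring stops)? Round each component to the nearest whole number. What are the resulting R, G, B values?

39% lies between the 0% and 50% stops, so the local fraction is t = (39 − 0)/(50 − 0) = 39/50 ≈ 0.78.
#bf16a5 → (191, 22, 165); #f1c40f → (241, 196, 15).
R = 191 + 0.78 × (241 − 191) = 230 → 230
G = 22 + 0.78 × (196 − 22) = 157.72 → 158
B = 165 + 0.78 × (15 − 165) = 48 → 48

(230, 158, 48)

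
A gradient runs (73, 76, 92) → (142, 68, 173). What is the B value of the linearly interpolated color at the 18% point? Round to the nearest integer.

107

B = 92 + 0.18 × (173 − 92) = 106.58 → 107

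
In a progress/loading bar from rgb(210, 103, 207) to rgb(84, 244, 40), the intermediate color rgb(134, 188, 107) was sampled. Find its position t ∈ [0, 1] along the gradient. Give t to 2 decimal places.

0.60

Invert the lerp on the B channel (largest span, 167): t = (107 − 207) / (40 − 207) = -100/-167 = 0.5988.
Check on R: (134 − 210)/(84 − 210) = 0.6032 ✓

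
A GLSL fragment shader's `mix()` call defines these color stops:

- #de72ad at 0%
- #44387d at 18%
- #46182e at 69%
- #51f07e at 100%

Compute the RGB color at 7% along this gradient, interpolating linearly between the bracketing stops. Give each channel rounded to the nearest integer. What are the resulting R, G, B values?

(162, 91, 154)

7% lies between the 0% and 18% stops, so the local fraction is t = (7 − 0)/(18 − 0) = 7/18 ≈ 0.3889.
#de72ad → (222, 114, 173); #44387d → (68, 56, 125).
R = 222 + 0.3889 × (68 − 222) = 162.109 → 162
G = 114 + 0.3889 × (56 − 114) = 91.444 → 91
B = 173 + 0.3889 × (125 − 173) = 154.333 → 154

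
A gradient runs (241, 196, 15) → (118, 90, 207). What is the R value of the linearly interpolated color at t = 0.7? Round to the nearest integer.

R = 241 + 0.7 × (118 − 241) = 154.9 → 155

155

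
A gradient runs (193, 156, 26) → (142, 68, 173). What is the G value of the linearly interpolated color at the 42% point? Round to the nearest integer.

119

G = 156 + 0.42 × (68 − 156) = 119.04 → 119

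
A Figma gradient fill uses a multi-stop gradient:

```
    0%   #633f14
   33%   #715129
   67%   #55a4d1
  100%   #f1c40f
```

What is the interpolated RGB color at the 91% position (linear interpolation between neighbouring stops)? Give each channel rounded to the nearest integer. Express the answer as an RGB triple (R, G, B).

91% lies between the 67% and 100% stops, so the local fraction is t = (91 − 67)/(100 − 67) = 24/33 ≈ 0.7273.
#55a4d1 → (85, 164, 209); #f1c40f → (241, 196, 15).
R = 85 + 0.7273 × (241 − 85) = 198.459 → 198
G = 164 + 0.7273 × (196 − 164) = 187.274 → 187
B = 209 + 0.7273 × (15 − 209) = 67.904 → 68

(198, 187, 68)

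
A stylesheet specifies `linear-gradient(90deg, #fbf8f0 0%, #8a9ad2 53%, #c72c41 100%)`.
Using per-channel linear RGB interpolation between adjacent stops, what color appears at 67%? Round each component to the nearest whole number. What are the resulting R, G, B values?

(156, 121, 167)

67% lies between the 53% and 100% stops, so the local fraction is t = (67 − 53)/(100 − 53) = 14/47 ≈ 0.2979.
#8a9ad2 → (138, 154, 210); #c72c41 → (199, 44, 65).
R = 138 + 0.2979 × (199 − 138) = 156.172 → 156
G = 154 + 0.2979 × (44 − 154) = 121.231 → 121
B = 210 + 0.2979 × (65 − 210) = 166.804 → 167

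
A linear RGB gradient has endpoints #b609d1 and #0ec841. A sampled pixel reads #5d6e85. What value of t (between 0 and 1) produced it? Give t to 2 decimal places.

0.53

Invert the lerp on the G channel (largest span, 191): t = (110 − 9) / (200 − 9) = 101/191 = 0.5288.
Check on R: (93 − 182)/(14 − 182) = 0.5298 ✓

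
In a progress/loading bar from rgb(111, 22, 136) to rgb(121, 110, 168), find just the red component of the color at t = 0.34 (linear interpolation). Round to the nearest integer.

114

R = 111 + 0.34 × (121 − 111) = 114.4 → 114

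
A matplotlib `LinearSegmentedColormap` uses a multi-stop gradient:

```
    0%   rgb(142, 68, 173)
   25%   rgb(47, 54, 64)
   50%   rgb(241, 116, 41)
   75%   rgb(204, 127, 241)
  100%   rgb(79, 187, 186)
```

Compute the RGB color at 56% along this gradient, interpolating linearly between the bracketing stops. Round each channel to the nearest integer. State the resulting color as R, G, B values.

(232, 119, 89)

56% lies between the 50% and 75% stops, so the local fraction is t = (56 − 50)/(75 − 50) = 6/25 ≈ 0.24.
R = 241 + 0.24 × (204 − 241) = 232.12 → 232
G = 116 + 0.24 × (127 − 116) = 118.64 → 119
B = 41 + 0.24 × (241 − 41) = 89 → 89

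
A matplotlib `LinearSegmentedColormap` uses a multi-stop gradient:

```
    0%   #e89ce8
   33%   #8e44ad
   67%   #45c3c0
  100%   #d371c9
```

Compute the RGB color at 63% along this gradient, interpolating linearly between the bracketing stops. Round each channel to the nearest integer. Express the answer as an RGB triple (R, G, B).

63% lies between the 33% and 67% stops, so the local fraction is t = (63 − 33)/(67 − 33) = 30/34 ≈ 0.8824.
#8e44ad → (142, 68, 173); #45c3c0 → (69, 195, 192).
R = 142 + 0.8824 × (69 − 142) = 77.585 → 78
G = 68 + 0.8824 × (195 − 68) = 180.065 → 180
B = 173 + 0.8824 × (192 − 173) = 189.766 → 190

(78, 180, 190)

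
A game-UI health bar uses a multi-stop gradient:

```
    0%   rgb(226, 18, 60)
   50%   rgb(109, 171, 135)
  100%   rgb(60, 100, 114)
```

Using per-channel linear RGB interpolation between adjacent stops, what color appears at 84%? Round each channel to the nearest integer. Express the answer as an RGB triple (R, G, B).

(76, 123, 121)

84% lies between the 50% and 100% stops, so the local fraction is t = (84 − 50)/(100 − 50) = 34/50 ≈ 0.68.
R = 109 + 0.68 × (60 − 109) = 75.68 → 76
G = 171 + 0.68 × (100 − 171) = 122.72 → 123
B = 135 + 0.68 × (114 − 135) = 120.72 → 121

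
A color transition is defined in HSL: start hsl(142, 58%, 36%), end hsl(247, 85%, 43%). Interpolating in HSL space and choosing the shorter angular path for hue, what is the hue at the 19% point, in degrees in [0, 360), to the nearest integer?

Hue arc: Δh = 247 − 142 = 105° (|Δh| ≤ 180, already the shorter path).
H = 142 + 0.19 × (105) = 161.95 → 162°

162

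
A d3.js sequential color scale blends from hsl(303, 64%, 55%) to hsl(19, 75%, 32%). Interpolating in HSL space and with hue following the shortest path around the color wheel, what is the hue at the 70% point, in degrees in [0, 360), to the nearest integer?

Hue: 19 − 303 = -284°, but |-284| > 180 so the shorter arc goes the other way: Δh = -284 + 360 = 76°.
H = 303 + 0.7 × (76) = 356.2 → 356°

356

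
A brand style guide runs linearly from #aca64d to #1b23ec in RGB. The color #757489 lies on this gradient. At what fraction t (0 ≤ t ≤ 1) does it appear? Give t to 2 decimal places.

Invert the lerp on the B channel (largest span, 159): t = (137 − 77) / (236 − 77) = 60/159 = 0.37736.
Check on R: (117 − 172)/(27 − 172) = 0.3793 ✓

0.38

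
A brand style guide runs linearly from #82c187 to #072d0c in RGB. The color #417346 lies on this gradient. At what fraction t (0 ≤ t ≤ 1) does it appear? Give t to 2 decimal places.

0.53

Invert the lerp on the G channel (largest span, 148): t = (115 − 193) / (45 − 193) = -78/-148 = 0.52703.
Check on R: (65 − 130)/(7 − 130) = 0.5285 ✓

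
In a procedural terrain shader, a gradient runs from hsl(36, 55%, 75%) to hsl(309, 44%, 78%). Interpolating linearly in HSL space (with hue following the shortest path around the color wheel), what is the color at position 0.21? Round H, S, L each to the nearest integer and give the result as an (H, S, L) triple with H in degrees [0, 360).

Hue: 309 − 36 = 273°, but |273| > 180 so the shorter arc goes the other way: Δh = 273 − 360 = -87°.
H = 36 + 0.21 × (-87) = 17.73 → 18°
S = 55 + 0.21 × (44 − 55) = 52.69 → 53%
L = 75 + 0.21 × (78 − 75) = 75.63 → 76%

(18, 53, 76)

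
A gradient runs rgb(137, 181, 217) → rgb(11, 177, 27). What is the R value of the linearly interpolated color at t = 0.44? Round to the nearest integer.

R = 137 + 0.44 × (11 − 137) = 81.56 → 82

82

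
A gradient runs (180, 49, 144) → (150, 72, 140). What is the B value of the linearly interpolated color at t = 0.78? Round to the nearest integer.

B = 144 + 0.78 × (140 − 144) = 140.88 → 141

141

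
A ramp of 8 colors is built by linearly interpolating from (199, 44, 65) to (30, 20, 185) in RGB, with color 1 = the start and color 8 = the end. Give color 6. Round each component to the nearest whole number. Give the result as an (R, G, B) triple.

(78, 27, 151)

With 8 swatches and endpoints inclusive, swatch 6 sits at t = (6 − 1)/(8 − 1) = 5/7 ≈ 0.7143.
R = 199 + 0.7143 × (30 − 199) = 78.283 → 78
G = 44 + 0.7143 × (20 − 44) = 26.857 → 27
B = 65 + 0.7143 × (185 − 65) = 150.716 → 151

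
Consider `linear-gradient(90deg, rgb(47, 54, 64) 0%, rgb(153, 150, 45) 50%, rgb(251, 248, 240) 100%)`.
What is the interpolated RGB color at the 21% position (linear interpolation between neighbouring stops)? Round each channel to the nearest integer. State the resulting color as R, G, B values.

21% lies between the 0% and 50% stops, so the local fraction is t = (21 − 0)/(50 − 0) = 21/50 ≈ 0.42.
R = 47 + 0.42 × (153 − 47) = 91.52 → 92
G = 54 + 0.42 × (150 − 54) = 94.32 → 94
B = 64 + 0.42 × (45 − 64) = 56.02 → 56

(92, 94, 56)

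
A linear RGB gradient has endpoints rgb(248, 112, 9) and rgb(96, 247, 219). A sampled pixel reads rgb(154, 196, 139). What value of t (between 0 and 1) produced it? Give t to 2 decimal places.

Invert the lerp on the B channel (largest span, 210): t = (139 − 9) / (219 − 9) = 130/210 = 0.61905.
Check on R: (154 − 248)/(96 − 248) = 0.6184 ✓

0.62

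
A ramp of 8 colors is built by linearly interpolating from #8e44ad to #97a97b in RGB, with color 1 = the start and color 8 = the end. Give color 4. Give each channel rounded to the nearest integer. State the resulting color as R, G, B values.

(146, 111, 152)

With 8 swatches and endpoints inclusive, swatch 4 sits at t = (4 − 1)/(8 − 1) = 3/7 ≈ 0.4286.
#8e44ad → (142, 68, 173); #97a97b → (151, 169, 123).
R = 142 + 0.4286 × (151 − 142) = 145.857 → 146
G = 68 + 0.4286 × (169 − 68) = 111.289 → 111
B = 173 + 0.4286 × (123 − 173) = 151.57 → 152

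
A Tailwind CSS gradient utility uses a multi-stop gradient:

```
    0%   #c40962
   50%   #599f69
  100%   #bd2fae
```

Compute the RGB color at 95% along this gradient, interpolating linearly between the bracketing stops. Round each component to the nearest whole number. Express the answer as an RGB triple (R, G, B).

95% lies between the 50% and 100% stops, so the local fraction is t = (95 − 50)/(100 − 50) = 45/50 ≈ 0.9.
#599f69 → (89, 159, 105); #bd2fae → (189, 47, 174).
R = 89 + 0.9 × (189 − 89) = 179 → 179
G = 159 + 0.9 × (47 − 159) = 58.2 → 58
B = 105 + 0.9 × (174 − 105) = 167.1 → 167

(179, 58, 167)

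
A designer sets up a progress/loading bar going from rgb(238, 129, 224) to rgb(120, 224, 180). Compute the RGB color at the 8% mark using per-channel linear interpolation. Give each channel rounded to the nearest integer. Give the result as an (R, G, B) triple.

(229, 137, 220)

8% corresponds to t = 0.08.
R = 238 + 0.08 × (120 − 238) = 238 + 0.08 × -118 = 228.56 → 229
G = 129 + 0.08 × (224 − 129) = 129 + 0.08 × 95 = 136.6 → 137
B = 224 + 0.08 × (180 − 224) = 224 + 0.08 × -44 = 220.48 → 220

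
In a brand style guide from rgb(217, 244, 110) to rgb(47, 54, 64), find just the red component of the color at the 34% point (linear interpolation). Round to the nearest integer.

159

R = 217 + 0.34 × (47 − 217) = 159.2 → 159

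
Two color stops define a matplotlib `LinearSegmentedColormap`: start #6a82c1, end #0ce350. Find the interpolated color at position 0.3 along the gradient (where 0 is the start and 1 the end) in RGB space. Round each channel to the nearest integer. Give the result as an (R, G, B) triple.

(78, 159, 159)

#6a82c1 → (106, 130, 193); #0ce350 → (12, 227, 80).
R = 106 + 0.3 × (12 − 106) = 106 + 0.3 × -94 = 77.8 → 78
G = 130 + 0.3 × (227 − 130) = 130 + 0.3 × 97 = 159.1 → 159
B = 193 + 0.3 × (80 − 193) = 193 + 0.3 × -113 = 159.1 → 159
So the blended color is (78, 159, 159), about #4e9f9f.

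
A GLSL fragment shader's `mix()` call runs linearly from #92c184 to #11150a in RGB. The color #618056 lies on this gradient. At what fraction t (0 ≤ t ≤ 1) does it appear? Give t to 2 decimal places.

Invert the lerp on the G channel (largest span, 172): t = (128 − 193) / (21 − 193) = -65/-172 = 0.37791.
Check on R: (97 − 146)/(17 − 146) = 0.3798 ✓

0.38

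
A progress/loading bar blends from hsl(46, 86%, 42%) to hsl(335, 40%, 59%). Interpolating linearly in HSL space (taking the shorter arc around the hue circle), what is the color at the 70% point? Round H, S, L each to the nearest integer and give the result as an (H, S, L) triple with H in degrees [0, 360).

(356, 54, 54)

Hue: 335 − 46 = 289°, but |289| > 180 so the shorter arc goes the other way: Δh = 289 − 360 = -71°.
H = 46 + 0.7 × (-71) = -3.7 → -4 → -4 mod 360 = 356°
S = 86 + 0.7 × (40 − 86) = 53.8 → 54%
L = 42 + 0.7 × (59 − 42) = 53.9 → 54%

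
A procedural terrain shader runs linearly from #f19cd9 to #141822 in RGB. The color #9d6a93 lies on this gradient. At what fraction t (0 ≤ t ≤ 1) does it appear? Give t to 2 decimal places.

0.38

Invert the lerp on the R channel (largest span, 221): t = (157 − 241) / (20 − 241) = -84/-221 = 0.38009.
Check on G: (106 − 156)/(24 − 156) = 0.3788 ✓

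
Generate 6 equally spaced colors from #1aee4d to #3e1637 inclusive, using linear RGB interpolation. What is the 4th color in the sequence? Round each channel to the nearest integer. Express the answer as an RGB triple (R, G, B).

With 6 swatches and endpoints inclusive, swatch 4 sits at t = (4 − 1)/(6 − 1) = 3/5 ≈ 0.6.
#1aee4d → (26, 238, 77); #3e1637 → (62, 22, 55).
R = 26 + 0.6 × (62 − 26) = 47.6 → 48
G = 238 + 0.6 × (22 − 238) = 108.4 → 108
B = 77 + 0.6 × (55 − 77) = 63.8 → 64

(48, 108, 64)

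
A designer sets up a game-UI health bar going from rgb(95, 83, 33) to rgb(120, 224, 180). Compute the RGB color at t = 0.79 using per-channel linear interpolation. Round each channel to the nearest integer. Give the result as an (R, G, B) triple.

(115, 194, 149)

R = 95 + 0.79 × (120 − 95) = 95 + 0.79 × 25 = 114.75 → 115
G = 83 + 0.79 × (224 − 83) = 83 + 0.79 × 141 = 194.39 → 194
B = 33 + 0.79 × (180 − 33) = 33 + 0.79 × 147 = 149.13 → 149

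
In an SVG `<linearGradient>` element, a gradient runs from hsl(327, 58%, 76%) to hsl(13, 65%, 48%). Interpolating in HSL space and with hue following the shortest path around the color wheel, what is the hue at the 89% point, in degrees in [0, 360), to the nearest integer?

8

Hue: 13 − 327 = -314°, but |-314| > 180 so the shorter arc goes the other way: Δh = -314 + 360 = 46°.
H = 327 + 0.89 × (46) = 367.94 → 368 → 368 mod 360 = 8°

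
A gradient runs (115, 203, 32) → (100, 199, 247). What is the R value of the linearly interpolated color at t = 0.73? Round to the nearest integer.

104

R = 115 + 0.73 × (100 − 115) = 104.05 → 104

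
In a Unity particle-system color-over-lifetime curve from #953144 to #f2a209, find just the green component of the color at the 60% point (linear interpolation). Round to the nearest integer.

117

G₁ = 49 (from #953144), G₂ = 162 (from #f2a209).
G = 49 + 0.6 × (162 − 49) = 116.8 → 117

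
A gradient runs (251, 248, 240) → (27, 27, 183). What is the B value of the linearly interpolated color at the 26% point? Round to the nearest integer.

225

B = 240 + 0.26 × (183 − 240) = 225.18 → 225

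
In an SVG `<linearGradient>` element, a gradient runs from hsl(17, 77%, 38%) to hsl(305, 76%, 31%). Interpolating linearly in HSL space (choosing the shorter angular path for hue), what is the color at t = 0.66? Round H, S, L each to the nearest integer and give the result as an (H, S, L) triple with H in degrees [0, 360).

(329, 76, 33)

Hue: 305 − 17 = 288°, but |288| > 180 so the shorter arc goes the other way: Δh = 288 − 360 = -72°.
H = 17 + 0.66 × (-72) = -30.52 → -31 → -31 mod 360 = 329°
S = 77 + 0.66 × (76 − 77) = 76.34 → 76%
L = 38 + 0.66 × (31 − 38) = 33.38 → 33%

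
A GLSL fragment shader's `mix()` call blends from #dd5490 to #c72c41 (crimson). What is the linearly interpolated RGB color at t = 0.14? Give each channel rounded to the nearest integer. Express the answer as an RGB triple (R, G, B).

#dd5490 → (221, 84, 144); #c72c41 → (199, 44, 65).
R = 221 + 0.14 × (199 − 221) = 221 + 0.14 × -22 = 217.92 → 218
G = 84 + 0.14 × (44 − 84) = 84 + 0.14 × -40 = 78.4 → 78
B = 144 + 0.14 × (65 − 144) = 144 + 0.14 × -79 = 132.94 → 133

(218, 78, 133)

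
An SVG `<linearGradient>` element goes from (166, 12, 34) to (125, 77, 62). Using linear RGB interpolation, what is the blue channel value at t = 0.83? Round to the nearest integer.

57

B = 34 + 0.83 × (62 − 34) = 57.24 → 57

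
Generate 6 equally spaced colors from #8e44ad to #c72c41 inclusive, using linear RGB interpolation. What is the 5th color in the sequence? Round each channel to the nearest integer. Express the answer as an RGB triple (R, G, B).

(188, 49, 87)

With 6 swatches and endpoints inclusive, swatch 5 sits at t = (5 − 1)/(6 − 1) = 4/5 ≈ 0.8.
#8e44ad → (142, 68, 173); #c72c41 → (199, 44, 65).
R = 142 + 0.8 × (199 − 142) = 187.6 → 188
G = 68 + 0.8 × (44 − 68) = 48.8 → 49
B = 173 + 0.8 × (65 − 173) = 86.6 → 87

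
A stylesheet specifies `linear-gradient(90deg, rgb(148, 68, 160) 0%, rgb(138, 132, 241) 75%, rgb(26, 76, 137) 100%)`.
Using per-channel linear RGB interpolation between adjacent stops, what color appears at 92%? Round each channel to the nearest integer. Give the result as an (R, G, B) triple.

(62, 94, 170)

92% lies between the 75% and 100% stops, so the local fraction is t = (92 − 75)/(100 − 75) = 17/25 ≈ 0.68.
R = 138 + 0.68 × (26 − 138) = 61.84 → 62
G = 132 + 0.68 × (76 − 132) = 93.92 → 94
B = 241 + 0.68 × (137 − 241) = 170.28 → 170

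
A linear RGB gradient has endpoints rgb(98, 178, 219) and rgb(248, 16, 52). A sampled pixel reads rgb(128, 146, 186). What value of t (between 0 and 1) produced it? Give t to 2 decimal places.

0.20

Invert the lerp on the B channel (largest span, 167): t = (186 − 219) / (52 − 219) = -33/-167 = 0.1976.
Check on R: (128 − 98)/(248 − 98) = 0.2 ✓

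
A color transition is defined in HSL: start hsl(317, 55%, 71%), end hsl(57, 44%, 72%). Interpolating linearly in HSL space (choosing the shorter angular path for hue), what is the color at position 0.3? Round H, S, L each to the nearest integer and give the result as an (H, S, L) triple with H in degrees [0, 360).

(347, 52, 71)

Hue: 57 − 317 = -260°, but |-260| > 180 so the shorter arc goes the other way: Δh = -260 + 360 = 100°.
H = 317 + 0.3 × (100) = 347 → 347°
S = 55 + 0.3 × (44 − 55) = 51.7 → 52%
L = 71 + 0.3 × (72 − 71) = 71.3 → 71%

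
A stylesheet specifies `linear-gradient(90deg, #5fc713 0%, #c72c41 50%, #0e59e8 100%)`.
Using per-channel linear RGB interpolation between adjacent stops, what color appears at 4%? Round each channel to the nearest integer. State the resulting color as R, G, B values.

4% lies between the 0% and 50% stops, so the local fraction is t = (4 − 0)/(50 − 0) = 4/50 ≈ 0.08.
#5fc713 → (95, 199, 19); #c72c41 → (199, 44, 65).
R = 95 + 0.08 × (199 − 95) = 103.32 → 103
G = 199 + 0.08 × (44 − 199) = 186.6 → 187
B = 19 + 0.08 × (65 − 19) = 22.68 → 23

(103, 187, 23)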